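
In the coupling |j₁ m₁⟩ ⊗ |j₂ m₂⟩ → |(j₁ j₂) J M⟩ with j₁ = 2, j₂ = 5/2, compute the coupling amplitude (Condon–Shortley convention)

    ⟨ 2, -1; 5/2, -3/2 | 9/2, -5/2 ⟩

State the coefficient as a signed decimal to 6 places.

triangle: 0!·4!·5!/10! = 2880/3628800
(j±m)!: 1!·3!·1!·4!·2!·7! = 1451520
prefactor² = (2J+1)·Δ·N² = 11520
  k=0: +1/(0!·0!·3!·1!·1!·4!) = 1/144
Σ = 1/144  ⇒  CG² = 11520·1/144² = 5/9
CG = +√(5/9) = +0.745356

+0.745356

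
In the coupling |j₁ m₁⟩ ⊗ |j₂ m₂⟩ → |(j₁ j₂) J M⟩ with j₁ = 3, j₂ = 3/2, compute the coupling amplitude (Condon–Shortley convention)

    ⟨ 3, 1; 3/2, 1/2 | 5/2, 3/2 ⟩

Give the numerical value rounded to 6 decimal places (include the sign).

−√(7/20) ≈ -0.591608

j₁+j₂−J=2  J+j₁−j₂=4  J−j₁+j₂=1  j₁+j₂+J+1=8
(j₁±m₁, j₂±m₂, J±M) = (4,2,2,1,4,1)
P² = 576/35
sum k=1..2:
  [1] −1/6 = -1/6
  [2] +1/48 = 1/48
S = -7/48
C² = P²·S² = 7/20 ; C = -0.591608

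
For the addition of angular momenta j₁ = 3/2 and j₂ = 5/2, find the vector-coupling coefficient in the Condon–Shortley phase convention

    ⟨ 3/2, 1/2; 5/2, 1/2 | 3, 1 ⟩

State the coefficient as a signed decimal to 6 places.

+0.129099

j₁+j₂−J=1  J+j₁−j₂=2  J−j₁+j₂=4  j₁+j₂+J+1=8
(j₁±m₁, j₂±m₂, J±M) = (2,1,3,2,4,2)
P² = 48/5
sum k=0..1:
  [0] +1/6 = 1/6
  [1] −1/8 = -1/8
S = 1/24
C² = P²·S² = 1/60 ; C = +0.129099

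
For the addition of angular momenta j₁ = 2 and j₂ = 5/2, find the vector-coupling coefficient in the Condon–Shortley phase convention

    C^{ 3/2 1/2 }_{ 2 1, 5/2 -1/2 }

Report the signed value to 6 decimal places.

-0.487950  (= −√(5/21))

triangle: 3!*1!*2!/7! = 12/5040
(j±m)!: 3!*1!*2!*3!*2!*1! = 144
prefactor² = (2J+1)*Δ*N² = 48/35
  k=0: +1/(0!*3!*1!*2!*0!*0!) = 1/12
  k=1: −1/(1!*2!*0!*1!*1!*1!) = -1/2
Σ = -5/12  ⇒  CG² = 48/35*(-5/12)² = 5/21
CG = −√(5/21) = -0.487950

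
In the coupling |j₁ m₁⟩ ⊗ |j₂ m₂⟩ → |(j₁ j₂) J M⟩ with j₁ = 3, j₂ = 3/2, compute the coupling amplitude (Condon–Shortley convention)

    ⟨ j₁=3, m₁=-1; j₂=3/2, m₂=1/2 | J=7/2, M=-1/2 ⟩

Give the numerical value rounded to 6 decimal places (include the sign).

−√(2/7) = -0.534522

triangle: 1!·5!·2!/9! = 240/362880
(j±m)!: 2!·4!·2!·1!·3!·4! = 13824
prefactor² = (2J+1)·Δ·N² = 512/7
  k=0: +1/(0!·1!·4!·2!·1!·0!) = 1/48
  k=1: −1/(1!·0!·3!·1!·2!·1!) = -1/12
Σ = -1/16  ⇒  CG² = 512/7·(-1/16)² = 2/7
CG = −√(2/7) = -0.534522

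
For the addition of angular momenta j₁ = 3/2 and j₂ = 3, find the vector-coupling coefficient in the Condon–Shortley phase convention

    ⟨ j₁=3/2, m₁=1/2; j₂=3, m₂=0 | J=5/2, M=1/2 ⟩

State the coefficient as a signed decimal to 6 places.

√[6·2!1!4!/8! · 2!1!3!3!3!2!] = √(216/35)
  +(−1)^0/∏(0,2,1,3,0,1)! = 1/12  (running 1/12)
  +(−1)^1/∏(1,1,0,2,1,2)! = -1/4  (running -1/6)
⟨..|..⟩ = √(216/35)·(-1/6) = -0.414039

−√(6/35) = -0.414039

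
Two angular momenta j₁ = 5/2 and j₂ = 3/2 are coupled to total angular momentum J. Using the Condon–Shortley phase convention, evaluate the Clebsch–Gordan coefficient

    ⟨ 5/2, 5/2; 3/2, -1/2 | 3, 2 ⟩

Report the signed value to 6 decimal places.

triangle: 1!×4!×2!/8! = 48/40320
(j±m)!: 5!×0!×1!×2!×5!×1! = 28800
prefactor² = (2J+1)×Δ×N² = 240
  k=0: +1/(0!×1!×0!×1!×4!×1!) = 1/24
Σ = 1/24  ⇒  CG² = 240×1/24² = 5/12
CG = +√(5/12) = +0.645497

+√(5/12) ≈ +0.645497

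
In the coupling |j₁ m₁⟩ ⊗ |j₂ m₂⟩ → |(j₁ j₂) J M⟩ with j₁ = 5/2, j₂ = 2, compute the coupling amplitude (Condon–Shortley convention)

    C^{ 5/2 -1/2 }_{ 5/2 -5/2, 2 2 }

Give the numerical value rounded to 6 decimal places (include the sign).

+0.462910

triangle: 2!·3!·2!/8! = 24/40320
(j±m)!: 0!·5!·4!·0!·2!·3! = 34560
prefactor² = (2J+1)·Δ·N² = 864/7
  k=2: +1/(2!·0!·3!·2!·0!·0!) = 1/24
Σ = 1/24  ⇒  CG² = 864/7·1/24² = 3/14
CG = +√(3/14) = +0.462910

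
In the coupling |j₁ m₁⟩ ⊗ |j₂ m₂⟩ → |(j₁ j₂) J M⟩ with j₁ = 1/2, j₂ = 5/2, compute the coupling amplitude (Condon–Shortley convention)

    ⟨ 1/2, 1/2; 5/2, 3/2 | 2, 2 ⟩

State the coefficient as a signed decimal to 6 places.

triangle: 1!*0!*4!/6! = 24/720
(j±m)!: 1!*0!*4!*1!*4!*0! = 576
prefactor² = (2J+1)*Δ*N² = 96
  k=0: +1/(0!*1!*0!*4!*0!*0!) = 1/24
Σ = 1/24  ⇒  CG² = 96*1/24² = 1/6
CG = +√(1/6) = +0.408248

+0.408248  (= +√(1/6))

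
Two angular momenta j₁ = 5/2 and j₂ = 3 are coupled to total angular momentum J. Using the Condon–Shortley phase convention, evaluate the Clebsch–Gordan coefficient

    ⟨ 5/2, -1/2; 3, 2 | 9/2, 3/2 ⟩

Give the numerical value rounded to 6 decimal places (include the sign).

−√(169/462) ≈ -0.604815

j₁+j₂−J=1  J+j₁−j₂=4  J−j₁+j₂=5  j₁+j₂+J+1=11
(j₁±m₁, j₂±m₂, J±M) = (2,3,5,1,6,3)
P² = 345600/77
sum k=0..1:
  [0] +1/720 = 1/720
  [1] −1/96 = -1/96
S = -13/1440
C² = P²·S² = 169/462 ; C = -0.604815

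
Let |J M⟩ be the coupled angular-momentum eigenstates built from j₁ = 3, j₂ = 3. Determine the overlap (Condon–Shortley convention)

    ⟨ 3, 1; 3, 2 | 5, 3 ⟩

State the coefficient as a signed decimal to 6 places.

√[11·1!5!5!/12! · 4!2!5!1!8!2!] = √(153600)
  +(−1)^0/∏(0,1,2,5,3,0)! = 1/1440  (running 1/1440)
  +(−1)^1/∏(1,0,1,4,4,1)! = -1/576  (running -1/960)
⟨..|..⟩ = √(153600)·(-1/960) = -0.408248

−√(1/6) ≈ -0.408248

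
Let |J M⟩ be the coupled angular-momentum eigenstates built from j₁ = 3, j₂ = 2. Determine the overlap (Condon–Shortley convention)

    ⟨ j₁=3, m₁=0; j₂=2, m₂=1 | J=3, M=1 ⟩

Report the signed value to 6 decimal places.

−√(1/30) = -0.182574

√[7·2!4!2!/9! · 3!3!3!1!4!2!] = √(96/5)
  +(−1)^1/∏(1,1,2,2,2,0)! = -1/8  (running -1/8)
  +(−1)^2/∏(2,0,1,1,3,1)! = 1/12  (running -1/24)
⟨..|..⟩ = √(96/5)·(-1/24) = -0.182574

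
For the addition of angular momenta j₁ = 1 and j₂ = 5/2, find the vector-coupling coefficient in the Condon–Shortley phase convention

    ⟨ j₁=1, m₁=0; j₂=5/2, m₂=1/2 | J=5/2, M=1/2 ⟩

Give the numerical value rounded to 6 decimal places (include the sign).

triangle: 1!*1!*4!/7! = 24/5040
(j±m)!: 1!*1!*3!*2!*3!*2! = 144
prefactor² = (2J+1)*Δ*N² = 144/35
  k=0: +1/(0!*1!*1!*3!*0!*1!) = 1/6
  k=1: −1/(1!*0!*0!*2!*1!*2!) = -1/4
Σ = -1/12  ⇒  CG² = 144/35*(-1/12)² = 1/35
CG = −√(1/35) = -0.169031

-0.169031  (= −√(1/35))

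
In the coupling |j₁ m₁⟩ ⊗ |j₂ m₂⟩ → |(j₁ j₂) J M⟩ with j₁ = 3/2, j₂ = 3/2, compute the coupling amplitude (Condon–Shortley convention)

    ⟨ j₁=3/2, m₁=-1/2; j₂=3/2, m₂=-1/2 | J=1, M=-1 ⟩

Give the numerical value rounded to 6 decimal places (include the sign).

−√(2/5) ≈ -0.632456

j₁+j₂−J=2  J+j₁−j₂=1  J−j₁+j₂=1  j₁+j₂+J+1=5
(j₁±m₁, j₂±m₂, J±M) = (1,2,1,2,0,2)
P² = 2/5
sum k=1..1:
  [1] −1/1 = -1
S = -1
C² = P²·S² = 2/5 ; C = -0.632456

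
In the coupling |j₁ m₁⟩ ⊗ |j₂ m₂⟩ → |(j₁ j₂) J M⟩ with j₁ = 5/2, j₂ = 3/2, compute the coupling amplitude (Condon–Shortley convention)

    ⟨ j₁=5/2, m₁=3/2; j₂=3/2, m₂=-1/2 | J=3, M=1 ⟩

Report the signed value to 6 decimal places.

j₁+j₂−J=1  J+j₁−j₂=4  J−j₁+j₂=2  j₁+j₂+J+1=8
(j₁±m₁, j₂±m₂, J±M) = (4,1,1,2,4,2)
P² = 96/5
sum k=0..1:
  [0] +1/6 = 1/6
  [1] −1/48 = -1/48
S = 7/48
C² = P²·S² = 49/120 ; C = +0.639010

+√(49/120) = +0.639010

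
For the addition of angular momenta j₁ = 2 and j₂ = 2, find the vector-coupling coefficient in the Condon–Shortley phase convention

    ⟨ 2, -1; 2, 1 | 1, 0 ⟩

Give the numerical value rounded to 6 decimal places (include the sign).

+0.316228

√[3·3!1!1!/6! · 1!3!3!1!1!1!] = √(9/10)
  +(−1)^2/∏(2,1,1,1,0,0)! = 1/2  (running 1/2)
  +(−1)^3/∏(3,0,0,0,1,1)! = -1/6  (running 1/3)
⟨..|..⟩ = √(9/10)·(1/3) = +0.316228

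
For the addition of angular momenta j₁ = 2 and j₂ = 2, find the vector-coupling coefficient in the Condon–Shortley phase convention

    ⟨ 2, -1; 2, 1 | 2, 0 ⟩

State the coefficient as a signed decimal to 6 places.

+√(1/14) ≈ +0.267261

√[5·2!2!2!/7! · 1!3!3!1!2!2!] = √(8/7)
  +(−1)^1/∏(1,1,2,2,0,0)! = -1/4  (running -1/4)
  +(−1)^2/∏(2,0,1,1,1,1)! = 1/2  (running 1/4)
⟨..|..⟩ = √(8/7)·(1/4) = +0.267261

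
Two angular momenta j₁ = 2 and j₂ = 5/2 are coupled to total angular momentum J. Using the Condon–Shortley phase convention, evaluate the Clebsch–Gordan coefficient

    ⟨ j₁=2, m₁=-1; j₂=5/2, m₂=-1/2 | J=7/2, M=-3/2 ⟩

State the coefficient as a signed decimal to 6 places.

j₁+j₂−J=1  J+j₁−j₂=3  J−j₁+j₂=4  j₁+j₂+J+1=9
(j₁±m₁, j₂±m₂, J±M) = (1,3,2,3,2,5)
P² = 384/7
sum k=0..1:
  [0] +1/24 = 1/24
  [1] −1/12 = -1/12
S = -1/24
C² = P²·S² = 2/21 ; C = -0.308607

−√(2/21) ≈ -0.308607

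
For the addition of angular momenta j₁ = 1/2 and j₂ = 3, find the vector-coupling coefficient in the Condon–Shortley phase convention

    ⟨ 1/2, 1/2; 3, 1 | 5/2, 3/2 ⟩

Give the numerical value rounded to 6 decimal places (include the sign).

+0.534522

√[6·1!0!5!/7! · 1!0!4!2!4!1!] = √(1152/7)
  +(−1)^0/∏(0,1,0,4,0,1)! = 1/24  (running 1/24)
⟨..|..⟩ = √(1152/7)·(1/24) = +0.534522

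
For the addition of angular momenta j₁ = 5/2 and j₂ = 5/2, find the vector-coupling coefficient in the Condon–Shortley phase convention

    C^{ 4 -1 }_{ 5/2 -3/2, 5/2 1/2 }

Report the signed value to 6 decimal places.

triangle: 1!×4!×4!/10! = 576/3628800
(j±m)!: 1!×4!×3!×2!×3!×5! = 207360
prefactor² = (2J+1)×Δ×N² = 10368/35
  k=0: +1/(0!×1!×4!×3!×0!×1!) = 1/144
  k=1: −1/(1!×0!×3!×2!×1!×2!) = -1/24
Σ = -5/144  ⇒  CG² = 10368/35×(-5/144)² = 5/14
CG = −√(5/14) = -0.597614

−√(5/14) ≈ -0.597614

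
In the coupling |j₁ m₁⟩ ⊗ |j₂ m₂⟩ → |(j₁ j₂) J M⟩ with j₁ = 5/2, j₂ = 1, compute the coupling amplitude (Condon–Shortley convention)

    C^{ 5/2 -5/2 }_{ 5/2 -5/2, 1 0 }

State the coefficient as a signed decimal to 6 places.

−√(5/7) = -0.845154

√[6·1!4!1!/7! · 0!5!1!1!0!5!] = √(2880/7)
  +(−1)^1/∏(1,0,4,0,0,1)! = -1/24  (running -1/24)
⟨..|..⟩ = √(2880/7)·(-1/24) = -0.845154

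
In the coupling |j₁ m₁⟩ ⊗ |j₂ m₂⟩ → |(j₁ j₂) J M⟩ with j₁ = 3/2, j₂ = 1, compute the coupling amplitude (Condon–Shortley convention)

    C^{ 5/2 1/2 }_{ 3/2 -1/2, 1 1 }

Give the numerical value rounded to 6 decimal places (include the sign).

√[6·0!3!2!/6! · 1!2!2!0!3!2!] = √(24/5)
  +(−1)^0/∏(0,0,2,2,1,0)! = 1/4  (running 1/4)
⟨..|..⟩ = √(24/5)·(1/4) = +0.547723

+0.547723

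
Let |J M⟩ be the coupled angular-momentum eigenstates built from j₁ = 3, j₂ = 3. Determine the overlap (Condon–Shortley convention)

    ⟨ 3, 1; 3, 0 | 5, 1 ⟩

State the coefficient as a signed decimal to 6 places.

+√(5/42) ≈ +0.345033

√[11·1!5!5!/12! · 4!2!3!3!6!4!] = √(69120/7)
  +(−1)^0/∏(0,1,2,3,3,2)! = 1/144  (running 1/144)
  +(−1)^1/∏(1,0,1,2,4,3)! = -1/288  (running 1/288)
⟨..|..⟩ = √(69120/7)·(1/288) = +0.345033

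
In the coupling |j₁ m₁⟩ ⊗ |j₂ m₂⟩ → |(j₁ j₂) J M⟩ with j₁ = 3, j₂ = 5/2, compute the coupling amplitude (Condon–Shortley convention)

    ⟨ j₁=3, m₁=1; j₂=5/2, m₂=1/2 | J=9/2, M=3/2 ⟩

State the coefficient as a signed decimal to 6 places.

+√(5/231) = +0.147122

triangle: 1!×5!×4!/11! = 2880/39916800
(j±m)!: 4!×2!×3!×2!×6!×3! = 2488320
prefactor² = (2J+1)×Δ×N² = 138240/77
  k=0: +1/(0!×1!×2!×3!×3!×1!) = 1/72
  k=1: −1/(1!×0!×1!×2!×4!×2!) = -1/96
Σ = 1/288  ⇒  CG² = 138240/77×1/288² = 5/231
CG = +√(5/231) = +0.147122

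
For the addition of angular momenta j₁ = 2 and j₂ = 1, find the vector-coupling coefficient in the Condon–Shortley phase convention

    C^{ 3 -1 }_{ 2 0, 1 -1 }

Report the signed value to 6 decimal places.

√[7·0!4!2!/7! · 2!2!0!2!2!4!] = √(128/5)
  +(−1)^0/∏(0,0,2,0,2,2)! = 1/8  (running 1/8)
⟨..|..⟩ = √(128/5)·(1/8) = +0.632456

+0.632456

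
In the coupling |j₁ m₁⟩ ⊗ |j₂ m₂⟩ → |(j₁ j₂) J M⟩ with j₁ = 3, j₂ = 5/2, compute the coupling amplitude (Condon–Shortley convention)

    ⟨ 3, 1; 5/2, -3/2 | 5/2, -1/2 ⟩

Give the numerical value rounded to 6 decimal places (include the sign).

-0.169031  (= −√(1/35))

√[6·3!3!2!/9! · 4!2!1!4!2!3!] = √(576/35)
  +(−1)^0/∏(0,3,2,1,1,1)! = 1/12  (running 1/12)
  +(−1)^1/∏(1,2,1,0,2,2)! = -1/8  (running -1/24)
⟨..|..⟩ = √(576/35)·(-1/24) = -0.169031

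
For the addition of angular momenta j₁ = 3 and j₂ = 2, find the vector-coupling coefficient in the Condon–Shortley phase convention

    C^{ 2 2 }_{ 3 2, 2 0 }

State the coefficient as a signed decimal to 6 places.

-0.597614  (= −√(5/14))

triangle: 3!*3!*1!/8! = 36/40320
(j±m)!: 5!*1!*2!*2!*4!*0! = 11520
prefactor² = (2J+1)*Δ*N² = 360/7
  k=1: −1/(1!*2!*0!*1!*3!*0!) = -1/12
Σ = -1/12  ⇒  CG² = 360/7*(-1/12)² = 5/14
CG = −√(5/14) = -0.597614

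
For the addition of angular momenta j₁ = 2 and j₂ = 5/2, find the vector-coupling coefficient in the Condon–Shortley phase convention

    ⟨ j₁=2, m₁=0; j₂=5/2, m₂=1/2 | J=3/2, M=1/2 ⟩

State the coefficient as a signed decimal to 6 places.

j₁+j₂−J=3  J+j₁−j₂=1  J−j₁+j₂=2  j₁+j₂+J+1=7
(j₁±m₁, j₂±m₂, J±M) = (2,2,3,2,2,1)
P² = 32/35
sum k=1..2:
  [1] −1/4 = -1/4
  [2] +1/2 = 1/2
S = 1/4
C² = P²·S² = 2/35 ; C = +0.239046

+0.239046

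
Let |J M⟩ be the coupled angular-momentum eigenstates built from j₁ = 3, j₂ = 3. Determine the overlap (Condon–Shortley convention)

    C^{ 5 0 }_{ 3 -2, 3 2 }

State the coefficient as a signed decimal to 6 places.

√[11·1!5!5!/12! · 1!5!5!1!5!5!] = √(480000/7)
  +(−1)^0/∏(0,1,5,5,0,0)! = 1/14400  (running 1/14400)
  +(−1)^1/∏(1,0,4,4,1,1)! = -1/576  (running -1/600)
⟨..|..⟩ = √(480000/7)·(-1/600) = -0.436436

-0.436436  (= −√(4/21))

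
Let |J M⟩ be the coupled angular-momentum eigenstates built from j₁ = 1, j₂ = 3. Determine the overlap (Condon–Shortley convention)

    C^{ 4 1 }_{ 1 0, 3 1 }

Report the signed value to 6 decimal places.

√[9·0!2!6!/9! · 1!1!4!2!5!3!] = √(8640/7)
  +(−1)^0/∏(0,0,1,4,1,2)! = 1/48  (running 1/48)
⟨..|..⟩ = √(8640/7)·(1/48) = +0.731925

+√(15/28) = +0.731925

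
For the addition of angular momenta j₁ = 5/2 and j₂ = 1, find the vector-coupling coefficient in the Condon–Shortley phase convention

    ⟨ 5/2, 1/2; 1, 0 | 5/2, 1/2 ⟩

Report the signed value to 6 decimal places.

√[6·1!4!1!/7! · 3!2!1!1!3!2!] = √(144/35)
  +(−1)^0/∏(0,1,2,1,2,0)! = 1/4  (running 1/4)
  +(−1)^1/∏(1,0,1,0,3,1)! = -1/6  (running 1/12)
⟨..|..⟩ = √(144/35)·(1/12) = +0.169031

+0.169031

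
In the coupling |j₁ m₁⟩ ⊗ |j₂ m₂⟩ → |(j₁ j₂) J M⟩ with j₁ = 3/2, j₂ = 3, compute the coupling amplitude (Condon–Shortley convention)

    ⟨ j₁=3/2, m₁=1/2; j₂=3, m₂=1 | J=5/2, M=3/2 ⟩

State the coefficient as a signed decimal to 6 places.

triangle: 2!×1!×4!/8! = 48/40320
(j±m)!: 2!×1!×4!×2!×4!×1! = 2304
prefactor² = (2J+1)×Δ×N² = 576/35
  k=0: +1/(0!×2!×1!×4!×0!×0!) = 1/48
  k=1: −1/(1!×1!×0!×3!×1!×1!) = -1/6
Σ = -7/48  ⇒  CG² = 576/35×(-7/48)² = 7/20
CG = −√(7/20) = -0.591608

−√(7/20) = -0.591608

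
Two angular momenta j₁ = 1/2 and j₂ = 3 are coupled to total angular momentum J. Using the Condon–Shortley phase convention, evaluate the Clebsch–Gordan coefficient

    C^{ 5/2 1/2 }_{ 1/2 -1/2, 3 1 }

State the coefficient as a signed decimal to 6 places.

j₁+j₂−J=1  J+j₁−j₂=0  J−j₁+j₂=5  j₁+j₂+J+1=7
(j₁±m₁, j₂±m₂, J±M) = (0,1,4,2,3,2)
P² = 576/7
sum k=1..1:
  [1] −1/12 = -1/12
S = -1/12
C² = P²·S² = 4/7 ; C = -0.755929

-0.755929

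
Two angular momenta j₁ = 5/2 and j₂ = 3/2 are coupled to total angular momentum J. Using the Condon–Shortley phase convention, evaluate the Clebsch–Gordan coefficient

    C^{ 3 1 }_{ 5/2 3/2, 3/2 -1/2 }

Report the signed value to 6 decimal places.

+√(49/120) ≈ +0.639010

√[7·1!4!2!/8! · 4!1!1!2!4!2!] = √(96/5)
  +(−1)^0/∏(0,1,1,1,3,1)! = 1/6  (running 1/6)
  +(−1)^1/∏(1,0,0,0,4,2)! = -1/48  (running 7/48)
⟨..|..⟩ = √(96/5)·(7/48) = +0.639010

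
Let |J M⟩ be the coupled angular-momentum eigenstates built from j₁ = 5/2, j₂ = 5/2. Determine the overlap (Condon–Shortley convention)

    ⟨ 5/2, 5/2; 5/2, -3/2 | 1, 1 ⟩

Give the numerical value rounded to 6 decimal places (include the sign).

+√(1/7) = +0.377964

j₁+j₂−J=4  J+j₁−j₂=1  J−j₁+j₂=1  j₁+j₂+J+1=7
(j₁±m₁, j₂±m₂, J±M) = (5,0,1,4,2,0)
P² = 576/7
sum k=0..0:
  [0] +1/24 = 1/24
S = 1/24
C² = P²·S² = 1/7 ; C = +0.377964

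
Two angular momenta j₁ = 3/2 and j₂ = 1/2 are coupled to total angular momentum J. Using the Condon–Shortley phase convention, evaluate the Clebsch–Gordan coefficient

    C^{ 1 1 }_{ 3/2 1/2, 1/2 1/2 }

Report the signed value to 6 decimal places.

−√(1/4) = -0.500000

triangle: 1!·2!·0!/4! = 2/24
(j±m)!: 2!·1!·1!·0!·2!·0! = 4
prefactor² = (2J+1)·Δ·N² = 1
  k=1: −1/(1!·0!·0!·0!·2!·0!) = -1/2
Σ = -1/2  ⇒  CG² = 1·(-1/2)² = 1/4
CG = −√(1/4) = -0.500000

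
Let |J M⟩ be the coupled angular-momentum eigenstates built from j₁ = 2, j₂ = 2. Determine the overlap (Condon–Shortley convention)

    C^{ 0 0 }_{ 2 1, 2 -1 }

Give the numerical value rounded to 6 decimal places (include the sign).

triangle: 4!·0!·0!/5! = 24/120
(j±m)!: 3!·1!·1!·3!·0!·0! = 36
prefactor² = (2J+1)·Δ·N² = 36/5
  k=1: −1/(1!·3!·0!·0!·0!·0!) = -1/6
Σ = -1/6  ⇒  CG² = 36/5·(-1/6)² = 1/5
CG = −√(1/5) = -0.447214

−√(1/5) = -0.447214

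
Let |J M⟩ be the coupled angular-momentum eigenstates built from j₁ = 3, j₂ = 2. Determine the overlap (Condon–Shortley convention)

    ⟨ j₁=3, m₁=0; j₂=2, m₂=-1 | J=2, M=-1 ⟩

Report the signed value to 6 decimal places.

-0.534522

j₁+j₂−J=3  J+j₁−j₂=3  J−j₁+j₂=1  j₁+j₂+J+1=8
(j₁±m₁, j₂±m₂, J±M) = (3,3,1,3,1,3)
P² = 81/14
sum k=0..1:
  [0] +1/36 = 1/36
  [1] −1/4 = -1/4
S = -2/9
C² = P²·S² = 2/7 ; C = -0.534522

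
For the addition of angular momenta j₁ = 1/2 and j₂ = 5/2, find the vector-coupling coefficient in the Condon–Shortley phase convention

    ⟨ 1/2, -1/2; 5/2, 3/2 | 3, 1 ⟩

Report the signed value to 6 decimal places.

√[7·0!1!5!/7! · 0!1!4!1!4!2!] = √(192)
  +(−1)^0/∏(0,0,1,4,0,1)! = 1/24  (running 1/24)
⟨..|..⟩ = √(192)·(1/24) = +0.577350

+√(1/3) ≈ +0.577350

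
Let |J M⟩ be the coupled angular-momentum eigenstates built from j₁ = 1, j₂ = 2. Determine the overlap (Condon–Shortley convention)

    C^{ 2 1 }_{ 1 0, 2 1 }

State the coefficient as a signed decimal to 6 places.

√[5·1!1!3!/6! · 1!1!3!1!3!1!] = √(3/2)
  +(−1)^0/∏(0,1,1,3,0,0)! = 1/6  (running 1/6)
  +(−1)^1/∏(1,0,0,2,1,1)! = -1/2  (running -1/3)
⟨..|..⟩ = √(3/2)·(-1/3) = -0.408248

-0.408248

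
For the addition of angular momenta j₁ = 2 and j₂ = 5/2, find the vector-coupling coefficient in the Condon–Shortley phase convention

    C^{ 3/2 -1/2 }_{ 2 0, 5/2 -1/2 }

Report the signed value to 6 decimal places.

-0.239046  (= −√(2/35))

j₁+j₂−J=3  J+j₁−j₂=1  J−j₁+j₂=2  j₁+j₂+J+1=7
(j₁±m₁, j₂±m₂, J±M) = (2,2,2,3,1,2)
P² = 32/35
sum k=1..2:
  [1] −1/2 = -1/2
  [2] +1/4 = 1/4
S = -1/4
C² = P²·S² = 2/35 ; C = -0.239046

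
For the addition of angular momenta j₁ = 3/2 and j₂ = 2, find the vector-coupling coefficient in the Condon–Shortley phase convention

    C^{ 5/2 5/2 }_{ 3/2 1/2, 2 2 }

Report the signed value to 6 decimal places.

triangle: 1!*2!*3!/7! = 12/5040
(j±m)!: 2!*1!*4!*0!*5!*0! = 5760
prefactor² = (2J+1)*Δ*N² = 576/7
  k=1: −1/(1!*0!*0!*3!*2!*0!) = -1/12
Σ = -1/12  ⇒  CG² = 576/7*(-1/12)² = 4/7
CG = −√(4/7) = -0.755929

−√(4/7) ≈ -0.755929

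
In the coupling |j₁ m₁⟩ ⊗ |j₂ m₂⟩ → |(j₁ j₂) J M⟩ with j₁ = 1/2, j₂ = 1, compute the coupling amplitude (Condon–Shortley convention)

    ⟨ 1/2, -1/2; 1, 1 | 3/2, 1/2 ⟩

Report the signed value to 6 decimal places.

+√(1/3) ≈ +0.577350

triangle: 0!·1!·2!/4! = 2/24
(j±m)!: 0!·1!·2!·0!·2!·1! = 4
prefactor² = (2J+1)·Δ·N² = 4/3
  k=0: +1/(0!·0!·1!·2!·0!·0!) = 1/2
Σ = 1/2  ⇒  CG² = 4/3·1/2² = 1/3
CG = +√(1/3) = +0.577350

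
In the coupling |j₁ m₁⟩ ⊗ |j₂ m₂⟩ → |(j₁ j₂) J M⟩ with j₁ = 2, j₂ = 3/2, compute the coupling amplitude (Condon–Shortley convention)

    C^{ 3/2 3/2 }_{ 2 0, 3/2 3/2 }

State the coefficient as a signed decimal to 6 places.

+√(1/5) = +0.447214

j₁+j₂−J=2  J+j₁−j₂=2  J−j₁+j₂=1  j₁+j₂+J+1=6
(j₁±m₁, j₂±m₂, J±M) = (2,2,3,0,3,0)
P² = 16/5
sum k=2..2:
  [2] +1/4 = 1/4
S = 1/4
C² = P²·S² = 1/5 ; C = +0.447214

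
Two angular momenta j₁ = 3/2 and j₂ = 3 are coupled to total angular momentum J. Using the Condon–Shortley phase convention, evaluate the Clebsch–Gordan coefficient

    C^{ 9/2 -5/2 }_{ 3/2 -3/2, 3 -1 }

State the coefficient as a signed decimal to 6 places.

triangle: 0!·3!·6!/10! = 4320/3628800
(j±m)!: 0!·3!·2!·4!·2!·7! = 2903040
prefactor² = (2J+1)·Δ·N² = 34560
  k=0: +1/(0!·0!·3!·2!·0!·4!) = 1/288
Σ = 1/288  ⇒  CG² = 34560·1/288² = 5/12
CG = +√(5/12) = +0.645497

+√(5/12) ≈ +0.645497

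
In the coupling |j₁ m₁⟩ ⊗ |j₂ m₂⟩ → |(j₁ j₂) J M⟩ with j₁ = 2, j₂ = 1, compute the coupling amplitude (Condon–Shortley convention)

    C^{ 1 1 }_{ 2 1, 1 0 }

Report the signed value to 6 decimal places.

-0.547723

triangle: 2!·2!·0!/5! = 4/120
(j±m)!: 3!·1!·1!·1!·2!·0! = 12
prefactor² = (2J+1)·Δ·N² = 6/5
  k=1: −1/(1!·1!·0!·0!·2!·0!) = -1/2
Σ = -1/2  ⇒  CG² = 6/5·(-1/2)² = 3/10
CG = −√(3/10) = -0.547723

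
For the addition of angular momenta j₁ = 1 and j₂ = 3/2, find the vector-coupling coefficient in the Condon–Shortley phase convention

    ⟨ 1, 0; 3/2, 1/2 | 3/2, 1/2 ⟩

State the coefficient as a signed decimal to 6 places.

-0.258199

j₁+j₂−J=1  J+j₁−j₂=1  J−j₁+j₂=2  j₁+j₂+J+1=5
(j₁±m₁, j₂±m₂, J±M) = (1,1,2,1,2,1)
P² = 4/15
sum k=0..1:
  [0] +1/2 = 1/2
  [1] −1/1 = -1
S = -1/2
C² = P²·S² = 1/15 ; C = -0.258199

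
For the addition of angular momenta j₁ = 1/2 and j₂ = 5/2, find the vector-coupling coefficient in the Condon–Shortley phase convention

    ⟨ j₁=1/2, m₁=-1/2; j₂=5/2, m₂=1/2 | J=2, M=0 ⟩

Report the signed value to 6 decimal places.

triangle: 1!*0!*4!/6! = 24/720
(j±m)!: 0!*1!*3!*2!*2!*2! = 48
prefactor² = (2J+1)*Δ*N² = 8
  k=1: −1/(1!*0!*0!*2!*0!*2!) = -1/4
Σ = -1/4  ⇒  CG² = 8*(-1/4)² = 1/2
CG = −√(1/2) = -0.707107

-0.707107  (= −√(1/2))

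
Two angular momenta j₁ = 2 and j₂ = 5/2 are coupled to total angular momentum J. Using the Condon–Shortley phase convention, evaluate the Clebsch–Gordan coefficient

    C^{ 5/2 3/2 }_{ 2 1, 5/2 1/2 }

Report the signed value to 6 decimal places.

-0.414039

√[6·2!2!3!/8! · 3!1!3!2!4!1!] = √(216/35)
  +(−1)^0/∏(0,2,1,3,1,0)! = 1/12  (running 1/12)
  +(−1)^1/∏(1,1,0,2,2,1)! = -1/4  (running -1/6)
⟨..|..⟩ = √(216/35)·(-1/6) = -0.414039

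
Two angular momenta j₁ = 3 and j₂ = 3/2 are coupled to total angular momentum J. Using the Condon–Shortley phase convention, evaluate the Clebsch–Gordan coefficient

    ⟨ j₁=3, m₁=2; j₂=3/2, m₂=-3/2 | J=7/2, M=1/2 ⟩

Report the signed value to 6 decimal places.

j₁+j₂−J=1  J+j₁−j₂=5  J−j₁+j₂=2  j₁+j₂+J+1=9
(j₁±m₁, j₂±m₂, J±M) = (5,1,0,3,4,3)
P² = 3840/7
sum k=0..0:
  [0] +1/48 = 1/48
S = 1/48
C² = P²·S² = 5/21 ; C = +0.487950

+0.487950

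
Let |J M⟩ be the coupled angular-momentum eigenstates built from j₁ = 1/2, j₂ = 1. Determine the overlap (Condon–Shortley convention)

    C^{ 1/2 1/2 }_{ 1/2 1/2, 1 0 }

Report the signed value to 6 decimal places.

√[2·1!0!1!/3! · 1!0!1!1!1!0!] = √(1/3)
  +(−1)^0/∏(0,1,0,1,0,0)! = 1  (running 1)
⟨..|..⟩ = √(1/3)·(1) = +0.577350

+0.577350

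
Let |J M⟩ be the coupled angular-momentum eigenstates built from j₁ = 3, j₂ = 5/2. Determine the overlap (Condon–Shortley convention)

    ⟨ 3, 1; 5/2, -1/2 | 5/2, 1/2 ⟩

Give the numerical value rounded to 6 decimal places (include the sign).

√[6·3!3!2!/9! · 4!2!2!3!3!2!] = √(288/35)
  +(−1)^0/∏(0,3,2,2,1,0)! = 1/24  (running 1/24)
  +(−1)^1/∏(1,2,1,1,2,1)! = -1/4  (running -5/24)
  +(−1)^2/∏(2,1,0,0,3,2)! = 1/24  (running -1/6)
⟨..|..⟩ = √(288/35)·(-1/6) = -0.478091

-0.478091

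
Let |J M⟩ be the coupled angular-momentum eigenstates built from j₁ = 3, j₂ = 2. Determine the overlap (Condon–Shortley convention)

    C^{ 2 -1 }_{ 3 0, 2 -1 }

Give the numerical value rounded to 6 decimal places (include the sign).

−√(2/7) = -0.534522

√[5·3!3!1!/8! · 3!3!1!3!1!3!] = √(81/14)
  +(−1)^0/∏(0,3,3,1,0,0)! = 1/36  (running 1/36)
  +(−1)^1/∏(1,2,2,0,1,1)! = -1/4  (running -2/9)
⟨..|..⟩ = √(81/14)·(-2/9) = -0.534522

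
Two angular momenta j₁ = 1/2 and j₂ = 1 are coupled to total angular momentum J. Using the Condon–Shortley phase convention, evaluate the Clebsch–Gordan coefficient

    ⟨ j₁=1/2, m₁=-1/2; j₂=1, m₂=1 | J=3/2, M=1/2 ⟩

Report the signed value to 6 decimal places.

+√(1/3) = +0.577350

√[4·0!1!2!/4! · 0!1!2!0!2!1!] = √(4/3)
  +(−1)^0/∏(0,0,1,2,0,0)! = 1/2  (running 1/2)
⟨..|..⟩ = √(4/3)·(1/2) = +0.577350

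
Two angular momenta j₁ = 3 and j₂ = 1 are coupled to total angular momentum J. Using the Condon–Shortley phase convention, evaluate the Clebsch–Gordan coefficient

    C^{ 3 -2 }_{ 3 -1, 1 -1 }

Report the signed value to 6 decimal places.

+√(5/12) = +0.645497

√[7·1!5!1!/8! · 2!4!0!2!1!5!] = √(240)
  +(−1)^0/∏(0,1,4,0,1,1)! = 1/24  (running 1/24)
⟨..|..⟩ = √(240)·(1/24) = +0.645497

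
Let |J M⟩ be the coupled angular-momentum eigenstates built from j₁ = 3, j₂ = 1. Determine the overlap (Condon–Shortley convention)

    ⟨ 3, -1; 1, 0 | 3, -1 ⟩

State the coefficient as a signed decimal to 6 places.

√[7·1!5!1!/8! · 2!4!1!1!2!4!] = √(48)
  +(−1)^0/∏(0,1,4,1,1,0)! = 1/24  (running 1/24)
  +(−1)^1/∏(1,0,3,0,2,1)! = -1/12  (running -1/24)
⟨..|..⟩ = √(48)·(-1/24) = -0.288675

-0.288675  (= −√(1/12))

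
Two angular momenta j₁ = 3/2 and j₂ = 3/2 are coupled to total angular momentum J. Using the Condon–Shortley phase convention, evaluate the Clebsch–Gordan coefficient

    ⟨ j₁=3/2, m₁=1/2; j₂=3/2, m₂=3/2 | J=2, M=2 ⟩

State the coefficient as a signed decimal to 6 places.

√[5·1!2!2!/6! · 2!1!3!0!4!0!] = √(8)
  +(−1)^1/∏(1,0,0,2,2,0)! = -1/4  (running -1/4)
⟨..|..⟩ = √(8)·(-1/4) = -0.707107

-0.707107  (= −√(1/2))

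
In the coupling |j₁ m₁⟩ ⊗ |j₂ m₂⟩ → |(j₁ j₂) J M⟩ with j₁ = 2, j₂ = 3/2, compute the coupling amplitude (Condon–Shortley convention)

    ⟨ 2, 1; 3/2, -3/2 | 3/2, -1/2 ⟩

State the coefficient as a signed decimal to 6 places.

+√(2/5) = +0.632456

triangle: 2!×2!×1!/6! = 4/720
(j±m)!: 3!×1!×0!×3!×1!×2! = 72
prefactor² = (2J+1)×Δ×N² = 8/5
  k=0: +1/(0!×2!×1!×0!×1!×1!) = 1/2
Σ = 1/2  ⇒  CG² = 8/5×1/2² = 2/5
CG = +√(2/5) = +0.632456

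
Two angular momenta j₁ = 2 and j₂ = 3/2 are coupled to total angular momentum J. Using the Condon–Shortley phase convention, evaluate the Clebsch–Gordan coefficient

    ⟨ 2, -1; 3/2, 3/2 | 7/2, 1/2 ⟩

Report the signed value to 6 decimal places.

√[8·0!4!3!/8! · 1!3!3!0!4!3!] = √(5184/35)
  +(−1)^0/∏(0,0,3,3,1,0)! = 1/36  (running 1/36)
⟨..|..⟩ = √(5184/35)·(1/36) = +0.338062

+√(4/35) = +0.338062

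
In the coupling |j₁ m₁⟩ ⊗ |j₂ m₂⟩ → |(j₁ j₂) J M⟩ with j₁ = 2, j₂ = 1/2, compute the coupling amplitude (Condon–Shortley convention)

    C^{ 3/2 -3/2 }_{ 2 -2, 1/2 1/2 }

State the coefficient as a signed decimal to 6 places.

-0.894427

triangle: 1!*3!*0!/5! = 6/120
(j±m)!: 0!*4!*1!*0!*0!*3! = 144
prefactor² = (2J+1)*Δ*N² = 144/5
  k=1: −1/(1!*0!*3!*0!*0!*0!) = -1/6
Σ = -1/6  ⇒  CG² = 144/5*(-1/6)² = 4/5
CG = −√(4/5) = -0.894427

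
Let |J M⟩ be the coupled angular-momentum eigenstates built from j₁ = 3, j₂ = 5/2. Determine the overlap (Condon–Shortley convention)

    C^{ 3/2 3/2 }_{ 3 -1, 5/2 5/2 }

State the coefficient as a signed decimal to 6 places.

+0.267261

triangle: 4!·2!·1!/8! = 48/40320
(j±m)!: 2!·4!·5!·0!·3!·0! = 34560
prefactor² = (2J+1)·Δ·N² = 1152/7
  k=4: +1/(4!·0!·0!·1!·2!·0!) = 1/48
Σ = 1/48  ⇒  CG² = 1152/7·1/48² = 1/14
CG = +√(1/14) = +0.267261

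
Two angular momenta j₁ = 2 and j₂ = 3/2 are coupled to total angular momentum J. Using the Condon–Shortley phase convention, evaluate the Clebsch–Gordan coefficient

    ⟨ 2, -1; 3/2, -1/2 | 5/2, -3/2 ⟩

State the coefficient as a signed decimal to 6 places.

√[6·1!3!2!/7! · 1!3!1!2!1!4!] = √(144/35)
  +(−1)^0/∏(0,1,3,1,0,1)! = 1/6  (running 1/6)
  +(−1)^1/∏(1,0,2,0,1,2)! = -1/4  (running -1/12)
⟨..|..⟩ = √(144/35)·(-1/12) = -0.169031

−√(1/35) ≈ -0.169031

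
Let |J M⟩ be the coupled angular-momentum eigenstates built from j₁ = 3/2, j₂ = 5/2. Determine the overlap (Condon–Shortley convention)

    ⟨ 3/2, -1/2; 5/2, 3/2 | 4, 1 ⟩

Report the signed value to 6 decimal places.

+0.517549

j₁+j₂−J=0  J+j₁−j₂=3  J−j₁+j₂=5  j₁+j₂+J+1=9
(j₁±m₁, j₂±m₂, J±M) = (1,2,4,1,5,3)
P² = 4320/7
sum k=0..0:
  [0] +1/48 = 1/48
S = 1/48
C² = P²·S² = 15/56 ; C = +0.517549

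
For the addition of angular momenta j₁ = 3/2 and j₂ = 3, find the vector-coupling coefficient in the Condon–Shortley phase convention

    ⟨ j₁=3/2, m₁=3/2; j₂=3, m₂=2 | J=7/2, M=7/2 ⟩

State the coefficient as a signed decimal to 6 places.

+0.577350

triangle: 1!·2!·5!/9! = 240/362880
(j±m)!: 3!·0!·5!·1!·7!·0! = 3628800
prefactor² = (2J+1)·Δ·N² = 19200
  k=0: +1/(0!·1!·0!·5!·2!·0!) = 1/240
Σ = 1/240  ⇒  CG² = 19200·1/240² = 1/3
CG = +√(1/3) = +0.577350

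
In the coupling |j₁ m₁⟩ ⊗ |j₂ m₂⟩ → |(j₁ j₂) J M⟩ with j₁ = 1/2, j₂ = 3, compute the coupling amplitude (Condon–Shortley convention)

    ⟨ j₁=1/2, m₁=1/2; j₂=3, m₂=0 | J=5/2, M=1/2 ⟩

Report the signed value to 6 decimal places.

j₁+j₂−J=1  J+j₁−j₂=0  J−j₁+j₂=5  j₁+j₂+J+1=7
(j₁±m₁, j₂±m₂, J±M) = (1,0,3,3,3,2)
P² = 432/7
sum k=0..0:
  [0] +1/12 = 1/12
S = 1/12
C² = P²·S² = 3/7 ; C = +0.654654

+√(3/7) = +0.654654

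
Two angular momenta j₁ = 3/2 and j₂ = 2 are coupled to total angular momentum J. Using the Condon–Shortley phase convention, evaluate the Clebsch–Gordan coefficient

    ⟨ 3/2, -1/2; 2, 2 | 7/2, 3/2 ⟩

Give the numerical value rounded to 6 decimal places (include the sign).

+0.377964

j₁+j₂−J=0  J+j₁−j₂=3  J−j₁+j₂=4  j₁+j₂+J+1=8
(j₁±m₁, j₂±m₂, J±M) = (1,2,4,0,5,2)
P² = 2304/7
sum k=0..0:
  [0] +1/48 = 1/48
S = 1/48
C² = P²·S² = 1/7 ; C = +0.377964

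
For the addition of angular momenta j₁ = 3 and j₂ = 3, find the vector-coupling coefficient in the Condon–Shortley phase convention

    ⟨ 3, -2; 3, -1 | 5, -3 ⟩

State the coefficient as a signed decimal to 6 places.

−√(1/6) ≈ -0.408248

√[11·1!5!5!/12! · 1!5!2!4!2!8!] = √(153600)
  +(−1)^0/∏(0,1,5,2,0,3)! = 1/1440  (running 1/1440)
  +(−1)^1/∏(1,0,4,1,1,4)! = -1/576  (running -1/960)
⟨..|..⟩ = √(153600)·(-1/960) = -0.408248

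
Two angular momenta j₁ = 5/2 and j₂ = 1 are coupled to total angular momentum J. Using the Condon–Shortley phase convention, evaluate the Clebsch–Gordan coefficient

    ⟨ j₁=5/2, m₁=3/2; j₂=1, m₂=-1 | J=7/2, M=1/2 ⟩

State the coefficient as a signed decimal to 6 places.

+0.377964

j₁+j₂−J=0  J+j₁−j₂=5  J−j₁+j₂=2  j₁+j₂+J+1=8
(j₁±m₁, j₂±m₂, J±M) = (4,1,0,2,4,3)
P² = 2304/7
sum k=0..0:
  [0] +1/48 = 1/48
S = 1/48
C² = P²·S² = 1/7 ; C = +0.377964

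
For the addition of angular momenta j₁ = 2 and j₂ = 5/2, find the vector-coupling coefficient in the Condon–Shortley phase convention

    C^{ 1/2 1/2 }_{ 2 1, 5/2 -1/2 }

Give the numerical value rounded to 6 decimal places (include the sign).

-0.365148

√[2·4!0!1!/6! · 3!1!2!3!1!0!] = √(24/5)
  +(−1)^1/∏(1,3,0,1,0,0)! = -1/6  (running -1/6)
⟨..|..⟩ = √(24/5)·(-1/6) = -0.365148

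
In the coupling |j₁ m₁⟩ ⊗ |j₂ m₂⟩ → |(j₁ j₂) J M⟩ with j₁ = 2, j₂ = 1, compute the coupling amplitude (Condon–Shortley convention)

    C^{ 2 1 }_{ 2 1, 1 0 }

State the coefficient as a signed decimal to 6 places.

j₁+j₂−J=1  J+j₁−j₂=3  J−j₁+j₂=1  j₁+j₂+J+1=6
(j₁±m₁, j₂±m₂, J±M) = (3,1,1,1,3,1)
P² = 3/2
sum k=0..1:
  [0] +1/2 = 1/2
  [1] −1/6 = -1/6
S = 1/3
C² = P²·S² = 1/6 ; C = +0.408248

+√(1/6) ≈ +0.408248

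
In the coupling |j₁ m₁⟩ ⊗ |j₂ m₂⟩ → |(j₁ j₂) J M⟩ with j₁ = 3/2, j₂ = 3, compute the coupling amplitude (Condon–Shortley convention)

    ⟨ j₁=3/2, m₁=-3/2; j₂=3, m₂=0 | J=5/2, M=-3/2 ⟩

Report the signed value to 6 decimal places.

√[6·2!1!4!/8! · 0!3!3!3!1!4!] = √(1296/35)
  +(−1)^2/∏(2,0,1,1,0,3)! = 1/12  (running 1/12)
⟨..|..⟩ = √(1296/35)·(1/12) = +0.507093

+0.507093  (= +√(9/35))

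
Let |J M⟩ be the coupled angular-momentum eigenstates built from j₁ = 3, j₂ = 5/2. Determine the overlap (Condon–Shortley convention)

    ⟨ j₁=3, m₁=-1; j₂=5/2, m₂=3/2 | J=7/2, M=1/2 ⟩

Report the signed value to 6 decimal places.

+√(8/63) ≈ +0.356348

triangle: 2!*4!*3!/10! = 288/3628800
(j±m)!: 2!*4!*4!*1!*4!*3! = 165888
prefactor² = (2J+1)*Δ*N² = 18432/175
  k=1: −1/(1!*1!*3!*3!*1!*0!) = -1/36
  k=2: +1/(2!*0!*2!*2!*2!*1!) = 1/16
Σ = 5/144  ⇒  CG² = 18432/175*5/144² = 8/63
CG = +√(8/63) = +0.356348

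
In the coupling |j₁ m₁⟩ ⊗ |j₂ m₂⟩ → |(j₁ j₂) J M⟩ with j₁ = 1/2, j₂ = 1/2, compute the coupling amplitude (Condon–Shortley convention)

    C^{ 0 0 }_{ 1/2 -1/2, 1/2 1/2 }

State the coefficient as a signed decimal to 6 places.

j₁+j₂−J=1  J+j₁−j₂=0  J−j₁+j₂=0  j₁+j₂+J+1=2
(j₁±m₁, j₂±m₂, J±M) = (0,1,1,0,0,0)
P² = 1/2
sum k=1..1:
  [1] −1/1 = -1
S = -1
C² = P²·S² = 1/2 ; C = -0.707107

−√(1/2) ≈ -0.707107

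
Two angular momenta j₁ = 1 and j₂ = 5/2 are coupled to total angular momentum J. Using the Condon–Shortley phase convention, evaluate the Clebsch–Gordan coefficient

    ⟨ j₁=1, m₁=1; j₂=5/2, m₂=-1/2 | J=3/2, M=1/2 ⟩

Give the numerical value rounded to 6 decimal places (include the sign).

+√(1/5) = +0.447214

j₁+j₂−J=2  J+j₁−j₂=0  J−j₁+j₂=3  j₁+j₂+J+1=6
(j₁±m₁, j₂±m₂, J±M) = (2,0,2,3,2,1)
P² = 16/5
sum k=0..0:
  [0] +1/4 = 1/4
S = 1/4
C² = P²·S² = 1/5 ; C = +0.447214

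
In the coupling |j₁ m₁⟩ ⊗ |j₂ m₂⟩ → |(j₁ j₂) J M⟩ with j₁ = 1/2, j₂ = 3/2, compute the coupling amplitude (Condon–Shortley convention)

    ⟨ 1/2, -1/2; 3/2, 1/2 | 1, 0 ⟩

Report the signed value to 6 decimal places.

−√(1/2) = -0.707107

j₁+j₂−J=1  J+j₁−j₂=0  J−j₁+j₂=2  j₁+j₂+J+1=4
(j₁±m₁, j₂±m₂, J±M) = (0,1,2,1,1,1)
P² = 1/2
sum k=1..1:
  [1] −1/1 = -1
S = -1
C² = P²·S² = 1/2 ; C = -0.707107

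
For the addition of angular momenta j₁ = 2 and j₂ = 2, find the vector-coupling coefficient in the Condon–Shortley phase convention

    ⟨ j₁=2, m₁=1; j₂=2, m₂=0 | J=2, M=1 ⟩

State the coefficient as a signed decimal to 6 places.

√[5·2!2!2!/7! · 3!1!2!2!3!1!] = √(8/7)
  +(−1)^0/∏(0,2,1,2,1,0)! = 1/4  (running 1/4)
  +(−1)^1/∏(1,1,0,1,2,1)! = -1/2  (running -1/4)
⟨..|..⟩ = √(8/7)·(-1/4) = -0.267261

−√(1/14) = -0.267261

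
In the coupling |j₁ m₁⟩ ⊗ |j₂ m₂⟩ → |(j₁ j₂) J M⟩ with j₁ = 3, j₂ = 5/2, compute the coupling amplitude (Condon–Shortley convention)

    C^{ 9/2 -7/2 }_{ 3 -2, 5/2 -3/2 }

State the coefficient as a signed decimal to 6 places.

j₁+j₂−J=1  J+j₁−j₂=5  J−j₁+j₂=4  j₁+j₂+J+1=11
(j₁±m₁, j₂±m₂, J±M) = (1,5,1,4,1,8)
P² = 921600/11
sum k=0..1:
  [0] +1/720 = 1/720
  [1] −1/576 = -1/576
S = -1/2880
C² = P²·S² = 1/99 ; C = -0.100504

-0.100504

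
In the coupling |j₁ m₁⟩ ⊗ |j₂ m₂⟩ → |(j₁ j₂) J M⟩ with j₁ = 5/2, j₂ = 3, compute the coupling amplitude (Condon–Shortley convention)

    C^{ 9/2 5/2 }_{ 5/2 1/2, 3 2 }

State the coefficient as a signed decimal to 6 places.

−√(49/198) ≈ -0.497468

√[10·1!4!5!/11! · 3!2!5!1!7!2!] = √(115200/11)
  +(−1)^0/∏(0,1,2,5,2,0)! = 1/480  (running 1/480)
  +(−1)^1/∏(1,0,1,4,3,1)! = -1/144  (running -7/1440)
⟨..|..⟩ = √(115200/11)·(-7/1440) = -0.497468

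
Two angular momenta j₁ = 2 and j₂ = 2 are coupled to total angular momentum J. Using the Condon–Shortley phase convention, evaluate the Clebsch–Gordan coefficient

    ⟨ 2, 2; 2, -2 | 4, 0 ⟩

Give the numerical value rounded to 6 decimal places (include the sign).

j₁+j₂−J=0  J+j₁−j₂=4  J−j₁+j₂=4  j₁+j₂+J+1=9
(j₁±m₁, j₂±m₂, J±M) = (4,0,0,4,4,4)
P² = 165888/35
sum k=0..0:
  [0] +1/576 = 1/576
S = 1/576
C² = P²·S² = 1/70 ; C = +0.119523

+0.119523  (= +√(1/70))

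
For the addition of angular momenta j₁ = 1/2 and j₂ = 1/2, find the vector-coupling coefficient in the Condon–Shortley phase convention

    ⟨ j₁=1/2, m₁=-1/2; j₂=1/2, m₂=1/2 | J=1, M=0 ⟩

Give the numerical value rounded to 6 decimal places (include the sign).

+√(1/2) ≈ +0.707107

triangle: 0!*1!*1!/3! = 1/6
(j±m)!: 0!*1!*1!*0!*1!*1! = 1
prefactor² = (2J+1)*Δ*N² = 1/2
  k=0: +1/(0!*0!*1!*1!*0!*0!) = 1
Σ = 1  ⇒  CG² = 1/2*1² = 1/2
CG = +√(1/2) = +0.707107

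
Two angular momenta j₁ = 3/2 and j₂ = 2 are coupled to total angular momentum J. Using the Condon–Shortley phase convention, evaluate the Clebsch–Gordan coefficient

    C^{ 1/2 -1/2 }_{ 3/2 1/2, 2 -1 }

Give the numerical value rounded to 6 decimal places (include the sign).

−√(3/10) ≈ -0.547723

triangle: 3!*0!*1!/5! = 6/120
(j±m)!: 2!*1!*1!*3!*0!*1! = 12
prefactor² = (2J+1)*Δ*N² = 6/5
  k=1: −1/(1!*2!*0!*0!*0!*1!) = -1/2
Σ = -1/2  ⇒  CG² = 6/5*(-1/2)² = 3/10
CG = −√(3/10) = -0.547723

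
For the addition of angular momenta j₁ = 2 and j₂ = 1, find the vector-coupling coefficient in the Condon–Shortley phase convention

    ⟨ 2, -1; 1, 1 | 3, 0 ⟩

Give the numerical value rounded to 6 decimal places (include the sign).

triangle: 0!*4!*2!/7! = 48/5040
(j±m)!: 1!*3!*2!*0!*3!*3! = 432
prefactor² = (2J+1)*Δ*N² = 144/5
  k=0: +1/(0!*0!*3!*2!*1!*0!) = 1/12
Σ = 1/12  ⇒  CG² = 144/5*1/12² = 1/5
CG = +√(1/5) = +0.447214

+0.447214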